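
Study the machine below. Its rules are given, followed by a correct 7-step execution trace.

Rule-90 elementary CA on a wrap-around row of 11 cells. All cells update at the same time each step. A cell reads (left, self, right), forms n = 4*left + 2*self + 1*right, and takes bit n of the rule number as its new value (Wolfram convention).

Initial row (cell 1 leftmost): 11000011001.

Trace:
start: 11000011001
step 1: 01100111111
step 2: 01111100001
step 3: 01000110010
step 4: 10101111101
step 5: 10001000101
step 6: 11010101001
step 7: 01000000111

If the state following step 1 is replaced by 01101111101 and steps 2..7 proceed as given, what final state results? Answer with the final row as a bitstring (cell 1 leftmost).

state after step 1 := 01101111101
step 2: 01101000100
step 3: 11100101010
step 4: 10111000000
step 5: 00101100001
step 6: 11001110010
step 7: 11111011100

11111011100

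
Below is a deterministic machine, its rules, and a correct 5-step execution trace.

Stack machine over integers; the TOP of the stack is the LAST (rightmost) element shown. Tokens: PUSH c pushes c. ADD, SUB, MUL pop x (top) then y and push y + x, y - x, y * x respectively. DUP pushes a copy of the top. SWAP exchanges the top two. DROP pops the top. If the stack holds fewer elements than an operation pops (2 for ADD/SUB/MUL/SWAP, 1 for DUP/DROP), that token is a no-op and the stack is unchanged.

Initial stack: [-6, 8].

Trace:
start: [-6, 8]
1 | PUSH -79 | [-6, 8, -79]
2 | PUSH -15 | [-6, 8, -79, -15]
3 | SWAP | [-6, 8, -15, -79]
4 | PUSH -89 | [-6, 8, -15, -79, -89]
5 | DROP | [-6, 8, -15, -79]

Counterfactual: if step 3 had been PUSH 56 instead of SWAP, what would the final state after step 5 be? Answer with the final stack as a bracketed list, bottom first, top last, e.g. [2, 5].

(re-executing from step 3 with the substitution; state before step 3: [-6, 8, -79, -15])
3 | PUSH 56 | [-6, 8, -79, -15, 56]
4 | PUSH -89 | [-6, 8, -79, -15, 56, -89]
5 | DROP | [-6, 8, -79, -15, 56]

[-6, 8, -79, -15, 56]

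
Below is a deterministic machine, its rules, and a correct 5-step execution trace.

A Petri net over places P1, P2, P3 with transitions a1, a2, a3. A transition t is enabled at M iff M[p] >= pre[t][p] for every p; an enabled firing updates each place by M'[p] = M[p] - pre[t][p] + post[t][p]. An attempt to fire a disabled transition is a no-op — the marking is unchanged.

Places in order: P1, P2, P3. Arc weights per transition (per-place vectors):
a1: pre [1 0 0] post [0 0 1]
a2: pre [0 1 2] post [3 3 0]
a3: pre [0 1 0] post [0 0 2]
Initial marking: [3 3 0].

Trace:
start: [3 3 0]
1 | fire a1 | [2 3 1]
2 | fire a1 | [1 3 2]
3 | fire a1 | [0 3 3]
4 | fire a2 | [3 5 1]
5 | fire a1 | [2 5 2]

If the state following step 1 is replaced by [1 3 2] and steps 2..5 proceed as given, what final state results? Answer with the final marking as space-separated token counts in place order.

state after step 1 := [1 3 2]
2 | fire a1 | [0 3 3]
3 | fire a1 | [0 3 3]
4 | fire a2 | [3 5 1]
5 | fire a1 | [2 5 2]

2 5 2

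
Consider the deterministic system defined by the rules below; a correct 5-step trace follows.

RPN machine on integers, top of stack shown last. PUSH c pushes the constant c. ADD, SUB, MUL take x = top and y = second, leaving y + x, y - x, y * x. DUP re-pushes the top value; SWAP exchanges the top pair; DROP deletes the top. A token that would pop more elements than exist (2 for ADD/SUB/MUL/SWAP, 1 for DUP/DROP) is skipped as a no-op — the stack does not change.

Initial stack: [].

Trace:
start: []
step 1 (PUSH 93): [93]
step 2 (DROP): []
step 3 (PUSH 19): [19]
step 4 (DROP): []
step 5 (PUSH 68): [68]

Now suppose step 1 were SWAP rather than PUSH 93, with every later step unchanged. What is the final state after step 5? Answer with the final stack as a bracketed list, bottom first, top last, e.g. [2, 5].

(re-executing from step 1 with the substitution; state before step 1: [])
step 1 (SWAP): []
step 2 (DROP): []
step 3 (PUSH 19): [19]
step 4 (DROP): []
step 5 (PUSH 68): [68]

[68]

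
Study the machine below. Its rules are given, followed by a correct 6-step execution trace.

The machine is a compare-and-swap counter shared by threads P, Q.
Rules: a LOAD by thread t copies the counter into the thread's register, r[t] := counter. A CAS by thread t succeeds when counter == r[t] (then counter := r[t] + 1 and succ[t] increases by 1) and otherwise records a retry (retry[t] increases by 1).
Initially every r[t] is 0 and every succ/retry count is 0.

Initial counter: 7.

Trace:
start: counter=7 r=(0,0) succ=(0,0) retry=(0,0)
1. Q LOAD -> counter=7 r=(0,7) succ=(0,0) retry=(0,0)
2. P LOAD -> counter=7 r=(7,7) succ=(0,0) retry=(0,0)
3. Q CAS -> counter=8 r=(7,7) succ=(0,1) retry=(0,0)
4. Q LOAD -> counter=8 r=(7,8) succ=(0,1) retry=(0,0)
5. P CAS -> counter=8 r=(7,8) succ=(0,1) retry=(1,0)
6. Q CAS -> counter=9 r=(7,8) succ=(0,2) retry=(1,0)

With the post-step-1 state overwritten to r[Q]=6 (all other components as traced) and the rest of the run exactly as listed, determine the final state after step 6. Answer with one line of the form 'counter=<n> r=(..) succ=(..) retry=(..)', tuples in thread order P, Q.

state after step 1 := counter=7 r=(0,6) succ=(0,0) retry=(0,0)
2. P LOAD -> counter=7 r=(7,6) succ=(0,0) retry=(0,0)
3. Q CAS -> counter=7 r=(7,6) succ=(0,0) retry=(0,1)
4. Q LOAD -> counter=7 r=(7,7) succ=(0,0) retry=(0,1)
5. P CAS -> counter=8 r=(7,7) succ=(1,0) retry=(0,1)
6. Q CAS -> counter=8 r=(7,7) succ=(1,0) retry=(0,2)

counter=8 r=(7,7) succ=(1,0) retry=(0,2)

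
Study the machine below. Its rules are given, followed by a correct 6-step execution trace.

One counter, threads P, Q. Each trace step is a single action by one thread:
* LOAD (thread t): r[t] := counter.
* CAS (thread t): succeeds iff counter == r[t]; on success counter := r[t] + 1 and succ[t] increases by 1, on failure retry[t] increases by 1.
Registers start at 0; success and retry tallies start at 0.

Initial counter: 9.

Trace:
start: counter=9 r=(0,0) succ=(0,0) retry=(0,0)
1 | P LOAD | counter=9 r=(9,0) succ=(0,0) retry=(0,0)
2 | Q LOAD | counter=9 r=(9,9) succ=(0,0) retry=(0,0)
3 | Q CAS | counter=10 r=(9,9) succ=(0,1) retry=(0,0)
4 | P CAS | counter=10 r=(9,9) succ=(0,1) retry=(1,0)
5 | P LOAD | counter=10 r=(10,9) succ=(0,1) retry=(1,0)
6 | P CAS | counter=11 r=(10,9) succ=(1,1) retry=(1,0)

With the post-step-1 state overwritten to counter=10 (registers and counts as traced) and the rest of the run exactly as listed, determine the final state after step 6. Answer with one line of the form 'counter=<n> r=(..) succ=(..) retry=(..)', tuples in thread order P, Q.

counter=12 r=(11,10) succ=(1,1) retry=(1,0)

state after step 1 := counter=10 r=(9,0) succ=(0,0) retry=(0,0)
2 | Q LOAD | counter=10 r=(9,10) succ=(0,0) retry=(0,0)
3 | Q CAS | counter=11 r=(9,10) succ=(0,1) retry=(0,0)
4 | P CAS | counter=11 r=(9,10) succ=(0,1) retry=(1,0)
5 | P LOAD | counter=11 r=(11,10) succ=(0,1) retry=(1,0)
6 | P CAS | counter=12 r=(11,10) succ=(1,1) retry=(1,0)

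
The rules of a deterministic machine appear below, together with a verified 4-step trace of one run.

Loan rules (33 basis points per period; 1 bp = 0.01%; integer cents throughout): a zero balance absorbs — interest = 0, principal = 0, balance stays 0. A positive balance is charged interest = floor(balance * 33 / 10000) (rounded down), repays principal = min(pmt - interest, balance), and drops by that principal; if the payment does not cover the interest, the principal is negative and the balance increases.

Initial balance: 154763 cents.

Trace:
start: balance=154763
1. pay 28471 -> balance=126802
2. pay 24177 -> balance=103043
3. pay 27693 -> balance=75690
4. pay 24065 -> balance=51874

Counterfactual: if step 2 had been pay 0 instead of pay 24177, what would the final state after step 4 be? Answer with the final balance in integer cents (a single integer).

76210

(re-executing from step 2 with the substitution; state before step 2: balance=126802)
2. pay 0 -> balance=127220
3. pay 27693 -> balance=99946
4. pay 24065 -> balance=76210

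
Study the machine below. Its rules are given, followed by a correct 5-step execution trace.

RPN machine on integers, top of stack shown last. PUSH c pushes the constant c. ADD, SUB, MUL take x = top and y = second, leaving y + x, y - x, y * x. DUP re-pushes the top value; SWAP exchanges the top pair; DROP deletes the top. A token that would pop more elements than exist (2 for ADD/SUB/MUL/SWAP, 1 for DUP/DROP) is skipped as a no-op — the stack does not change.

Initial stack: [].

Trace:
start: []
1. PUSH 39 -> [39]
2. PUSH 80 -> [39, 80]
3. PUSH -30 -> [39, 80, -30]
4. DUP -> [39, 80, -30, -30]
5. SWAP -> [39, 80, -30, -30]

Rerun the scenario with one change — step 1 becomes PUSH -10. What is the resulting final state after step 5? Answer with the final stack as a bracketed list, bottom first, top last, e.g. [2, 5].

(re-executing from step 1 with the substitution; state before step 1: [])
1. PUSH -10 -> [-10]
2. PUSH 80 -> [-10, 80]
3. PUSH -30 -> [-10, 80, -30]
4. DUP -> [-10, 80, -30, -30]
5. SWAP -> [-10, 80, -30, -30]

[-10, 80, -30, -30]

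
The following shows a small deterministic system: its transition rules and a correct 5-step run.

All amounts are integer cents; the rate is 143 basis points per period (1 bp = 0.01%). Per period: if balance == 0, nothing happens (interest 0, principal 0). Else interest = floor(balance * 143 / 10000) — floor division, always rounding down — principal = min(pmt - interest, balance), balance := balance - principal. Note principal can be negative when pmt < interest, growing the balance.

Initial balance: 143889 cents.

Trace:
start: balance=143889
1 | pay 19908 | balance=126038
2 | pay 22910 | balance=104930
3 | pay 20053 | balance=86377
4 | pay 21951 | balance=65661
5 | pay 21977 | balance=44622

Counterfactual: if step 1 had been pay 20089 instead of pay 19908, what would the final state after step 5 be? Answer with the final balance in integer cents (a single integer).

44430

(re-executing from step 1 with the substitution; state before step 1: balance=143889)
1 | pay 20089 | balance=125857
2 | pay 22910 | balance=104746
3 | pay 20053 | balance=86190
4 | pay 21951 | balance=65471
5 | pay 21977 | balance=44430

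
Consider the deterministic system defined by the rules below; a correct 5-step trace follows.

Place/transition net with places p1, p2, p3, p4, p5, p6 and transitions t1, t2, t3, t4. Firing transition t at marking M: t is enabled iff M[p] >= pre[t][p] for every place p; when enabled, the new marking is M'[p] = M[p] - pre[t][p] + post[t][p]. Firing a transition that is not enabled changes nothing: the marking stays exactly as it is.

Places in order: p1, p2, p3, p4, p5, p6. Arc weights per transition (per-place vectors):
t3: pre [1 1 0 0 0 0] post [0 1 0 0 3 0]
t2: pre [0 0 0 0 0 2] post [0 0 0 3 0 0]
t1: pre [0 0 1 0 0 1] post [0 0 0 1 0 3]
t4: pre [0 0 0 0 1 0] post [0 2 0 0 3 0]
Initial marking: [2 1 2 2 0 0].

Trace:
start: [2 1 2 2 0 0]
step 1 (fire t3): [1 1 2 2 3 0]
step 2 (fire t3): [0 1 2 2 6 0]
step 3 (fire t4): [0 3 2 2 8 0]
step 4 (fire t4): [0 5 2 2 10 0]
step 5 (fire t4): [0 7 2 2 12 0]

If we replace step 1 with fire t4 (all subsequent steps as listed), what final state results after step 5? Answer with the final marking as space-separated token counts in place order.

1 7 2 2 9 0

(re-executing from step 1 with the substitution; state before step 1: [2 1 2 2 0 0])
step 1 (fire t4): [2 1 2 2 0 0]
step 2 (fire t3): [1 1 2 2 3 0]
step 3 (fire t4): [1 3 2 2 5 0]
step 4 (fire t4): [1 5 2 2 7 0]
step 5 (fire t4): [1 7 2 2 9 0]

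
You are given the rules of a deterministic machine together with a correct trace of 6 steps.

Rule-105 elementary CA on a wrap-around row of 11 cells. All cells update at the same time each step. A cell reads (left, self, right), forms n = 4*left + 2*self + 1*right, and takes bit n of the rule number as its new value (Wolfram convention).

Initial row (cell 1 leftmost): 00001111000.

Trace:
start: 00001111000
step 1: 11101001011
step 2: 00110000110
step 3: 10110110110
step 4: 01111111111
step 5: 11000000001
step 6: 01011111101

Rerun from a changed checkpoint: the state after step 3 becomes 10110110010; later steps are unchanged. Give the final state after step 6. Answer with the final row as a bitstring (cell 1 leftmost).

11011001000

state after step 3 := 10110110010
step 4: 01111110001
step 5: 11000010100
step 6: 11011001000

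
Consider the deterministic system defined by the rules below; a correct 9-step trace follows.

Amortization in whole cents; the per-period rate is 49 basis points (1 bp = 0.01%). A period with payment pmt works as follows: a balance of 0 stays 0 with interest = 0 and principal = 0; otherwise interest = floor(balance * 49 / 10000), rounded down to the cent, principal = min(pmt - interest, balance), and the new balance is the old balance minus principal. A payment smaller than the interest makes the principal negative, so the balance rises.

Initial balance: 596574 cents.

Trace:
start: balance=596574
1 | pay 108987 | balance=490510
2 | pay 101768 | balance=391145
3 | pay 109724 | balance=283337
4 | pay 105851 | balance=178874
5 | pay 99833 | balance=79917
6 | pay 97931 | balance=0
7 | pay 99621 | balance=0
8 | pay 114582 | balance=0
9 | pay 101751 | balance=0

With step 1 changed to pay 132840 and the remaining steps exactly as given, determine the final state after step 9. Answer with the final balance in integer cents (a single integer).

(re-executing from step 1 with the substitution; state before step 1: balance=596574)
1 | pay 132840 | balance=466657
2 | pay 101768 | balance=367175
3 | pay 109724 | balance=259250
4 | pay 105851 | balance=154669
5 | pay 99833 | balance=55593
6 | pay 97931 | balance=0
7 | pay 99621 | balance=0
8 | pay 114582 | balance=0
9 | pay 101751 | balance=0

0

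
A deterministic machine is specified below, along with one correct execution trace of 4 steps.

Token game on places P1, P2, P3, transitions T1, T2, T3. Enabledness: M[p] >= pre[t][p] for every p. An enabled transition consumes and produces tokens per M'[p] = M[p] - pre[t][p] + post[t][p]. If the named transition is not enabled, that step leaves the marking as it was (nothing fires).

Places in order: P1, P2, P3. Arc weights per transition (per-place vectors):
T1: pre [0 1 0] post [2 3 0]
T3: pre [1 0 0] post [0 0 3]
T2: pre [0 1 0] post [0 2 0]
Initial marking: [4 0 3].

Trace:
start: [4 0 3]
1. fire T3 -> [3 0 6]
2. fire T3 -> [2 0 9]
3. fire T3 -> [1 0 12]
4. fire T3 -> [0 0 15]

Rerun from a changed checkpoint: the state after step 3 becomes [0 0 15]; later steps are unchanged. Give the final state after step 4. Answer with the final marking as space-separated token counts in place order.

state after step 3 := [0 0 15]
4. fire T3 -> [0 0 15]

0 0 15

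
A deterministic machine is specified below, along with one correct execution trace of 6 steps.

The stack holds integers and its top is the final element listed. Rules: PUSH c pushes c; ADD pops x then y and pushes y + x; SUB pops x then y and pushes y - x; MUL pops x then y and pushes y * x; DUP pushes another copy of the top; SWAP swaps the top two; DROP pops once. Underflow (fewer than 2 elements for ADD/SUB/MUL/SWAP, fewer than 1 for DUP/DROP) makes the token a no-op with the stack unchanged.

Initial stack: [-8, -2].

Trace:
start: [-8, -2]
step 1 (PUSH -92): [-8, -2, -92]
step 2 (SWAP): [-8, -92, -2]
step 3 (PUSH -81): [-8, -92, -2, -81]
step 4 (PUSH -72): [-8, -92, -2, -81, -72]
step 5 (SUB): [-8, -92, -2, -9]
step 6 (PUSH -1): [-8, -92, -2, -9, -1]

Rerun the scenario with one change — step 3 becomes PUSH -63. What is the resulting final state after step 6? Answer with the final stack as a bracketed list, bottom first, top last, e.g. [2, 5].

(re-executing from step 3 with the substitution; state before step 3: [-8, -92, -2])
step 3 (PUSH -63): [-8, -92, -2, -63]
step 4 (PUSH -72): [-8, -92, -2, -63, -72]
step 5 (SUB): [-8, -92, -2, 9]
step 6 (PUSH -1): [-8, -92, -2, 9, -1]

[-8, -92, -2, 9, -1]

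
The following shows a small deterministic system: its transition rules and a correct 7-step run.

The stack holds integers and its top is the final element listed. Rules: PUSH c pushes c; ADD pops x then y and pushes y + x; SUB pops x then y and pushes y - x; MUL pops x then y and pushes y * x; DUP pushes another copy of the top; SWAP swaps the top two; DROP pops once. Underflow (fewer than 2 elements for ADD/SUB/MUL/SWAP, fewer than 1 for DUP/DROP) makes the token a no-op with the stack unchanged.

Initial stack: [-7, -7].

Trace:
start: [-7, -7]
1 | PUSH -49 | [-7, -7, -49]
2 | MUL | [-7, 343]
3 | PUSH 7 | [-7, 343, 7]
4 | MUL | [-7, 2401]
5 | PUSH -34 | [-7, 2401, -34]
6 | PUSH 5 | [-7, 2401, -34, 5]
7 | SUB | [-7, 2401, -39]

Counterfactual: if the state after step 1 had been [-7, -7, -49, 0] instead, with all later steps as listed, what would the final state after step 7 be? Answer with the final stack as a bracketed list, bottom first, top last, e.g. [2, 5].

[-7, -7, 0, -39]

state after step 1 := [-7, -7, -49, 0]
2 | MUL | [-7, -7, 0]
3 | PUSH 7 | [-7, -7, 0, 7]
4 | MUL | [-7, -7, 0]
5 | PUSH -34 | [-7, -7, 0, -34]
6 | PUSH 5 | [-7, -7, 0, -34, 5]
7 | SUB | [-7, -7, 0, -39]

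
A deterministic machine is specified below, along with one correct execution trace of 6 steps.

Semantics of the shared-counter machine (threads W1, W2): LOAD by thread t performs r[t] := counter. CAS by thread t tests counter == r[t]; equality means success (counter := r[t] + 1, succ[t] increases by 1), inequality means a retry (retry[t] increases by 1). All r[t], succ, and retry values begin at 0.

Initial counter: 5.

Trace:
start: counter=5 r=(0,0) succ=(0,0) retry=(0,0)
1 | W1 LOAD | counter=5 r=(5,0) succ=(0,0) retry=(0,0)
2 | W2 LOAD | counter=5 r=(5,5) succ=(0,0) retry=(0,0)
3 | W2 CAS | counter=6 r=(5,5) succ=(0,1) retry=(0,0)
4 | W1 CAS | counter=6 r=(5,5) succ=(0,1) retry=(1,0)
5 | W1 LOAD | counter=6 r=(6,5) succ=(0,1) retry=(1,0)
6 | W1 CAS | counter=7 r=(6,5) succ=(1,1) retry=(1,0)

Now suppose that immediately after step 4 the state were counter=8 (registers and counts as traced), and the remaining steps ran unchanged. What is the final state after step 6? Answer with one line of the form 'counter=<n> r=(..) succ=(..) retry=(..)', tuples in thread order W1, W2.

counter=9 r=(8,5) succ=(1,1) retry=(1,0)

state after step 4 := counter=8 r=(5,5) succ=(0,1) retry=(1,0)
5 | W1 LOAD | counter=8 r=(8,5) succ=(0,1) retry=(1,0)
6 | W1 CAS | counter=9 r=(8,5) succ=(1,1) retry=(1,0)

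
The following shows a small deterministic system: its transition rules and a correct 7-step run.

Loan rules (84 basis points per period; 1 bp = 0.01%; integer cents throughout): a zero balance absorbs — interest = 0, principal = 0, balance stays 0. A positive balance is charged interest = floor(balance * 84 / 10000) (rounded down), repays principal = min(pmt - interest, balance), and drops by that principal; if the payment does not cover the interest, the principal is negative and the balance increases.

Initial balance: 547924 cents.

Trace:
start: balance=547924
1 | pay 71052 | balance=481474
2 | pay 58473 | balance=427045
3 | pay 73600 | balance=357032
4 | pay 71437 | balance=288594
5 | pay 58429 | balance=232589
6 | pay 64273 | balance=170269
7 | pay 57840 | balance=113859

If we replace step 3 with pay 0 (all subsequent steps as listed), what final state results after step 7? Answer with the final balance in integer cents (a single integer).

(re-executing from step 3 with the substitution; state before step 3: balance=427045)
3 | pay 0 | balance=430632
4 | pay 71437 | balance=362812
5 | pay 58429 | balance=307430
6 | pay 64273 | balance=245739
7 | pay 57840 | balance=189963

189963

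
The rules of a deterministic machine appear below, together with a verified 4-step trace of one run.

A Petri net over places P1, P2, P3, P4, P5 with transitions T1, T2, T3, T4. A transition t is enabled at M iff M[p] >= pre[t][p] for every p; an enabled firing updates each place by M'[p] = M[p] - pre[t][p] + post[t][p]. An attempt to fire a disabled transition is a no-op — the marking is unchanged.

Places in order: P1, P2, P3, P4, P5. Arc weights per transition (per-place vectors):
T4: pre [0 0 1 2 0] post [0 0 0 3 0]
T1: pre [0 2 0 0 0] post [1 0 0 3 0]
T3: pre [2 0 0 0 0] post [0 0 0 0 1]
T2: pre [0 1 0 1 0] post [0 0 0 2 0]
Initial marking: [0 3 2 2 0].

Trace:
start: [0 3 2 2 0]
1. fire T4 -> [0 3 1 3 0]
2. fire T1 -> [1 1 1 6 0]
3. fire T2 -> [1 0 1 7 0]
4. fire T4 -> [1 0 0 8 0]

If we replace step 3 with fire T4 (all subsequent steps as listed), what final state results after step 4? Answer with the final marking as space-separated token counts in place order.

1 1 0 7 0

(re-executing from step 3 with the substitution; state before step 3: [1 1 1 6 0])
3. fire T4 -> [1 1 0 7 0]
4. fire T4 -> [1 1 0 7 0]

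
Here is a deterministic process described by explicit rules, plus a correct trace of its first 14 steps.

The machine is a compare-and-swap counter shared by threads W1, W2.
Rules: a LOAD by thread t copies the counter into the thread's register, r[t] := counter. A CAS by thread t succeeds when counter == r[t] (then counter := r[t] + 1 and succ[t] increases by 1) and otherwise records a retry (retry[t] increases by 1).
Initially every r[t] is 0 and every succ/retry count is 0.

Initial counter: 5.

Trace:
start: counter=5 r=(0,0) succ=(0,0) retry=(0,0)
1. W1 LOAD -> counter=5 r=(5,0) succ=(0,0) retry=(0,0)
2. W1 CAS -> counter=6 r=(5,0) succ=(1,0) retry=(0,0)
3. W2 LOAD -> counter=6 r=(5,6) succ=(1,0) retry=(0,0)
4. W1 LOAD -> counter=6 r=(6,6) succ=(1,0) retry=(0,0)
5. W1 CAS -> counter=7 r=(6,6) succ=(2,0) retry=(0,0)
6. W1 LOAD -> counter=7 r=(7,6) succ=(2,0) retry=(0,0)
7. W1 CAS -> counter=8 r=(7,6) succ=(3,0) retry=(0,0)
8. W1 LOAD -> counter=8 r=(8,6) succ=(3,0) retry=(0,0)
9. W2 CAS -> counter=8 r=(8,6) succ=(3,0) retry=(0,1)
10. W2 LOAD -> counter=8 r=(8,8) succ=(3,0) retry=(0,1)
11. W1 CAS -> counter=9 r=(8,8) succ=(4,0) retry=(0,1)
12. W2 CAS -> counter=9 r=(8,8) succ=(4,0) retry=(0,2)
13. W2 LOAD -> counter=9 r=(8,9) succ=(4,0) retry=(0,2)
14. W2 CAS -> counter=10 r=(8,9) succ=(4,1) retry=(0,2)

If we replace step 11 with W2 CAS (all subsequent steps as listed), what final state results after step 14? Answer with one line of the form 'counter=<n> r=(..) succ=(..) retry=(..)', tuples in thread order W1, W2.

counter=10 r=(8,9) succ=(3,2) retry=(0,2)

(re-executing from step 11 with the substitution; state before step 11: counter=8 r=(8,8) succ=(3,0) retry=(0,1))
11. W2 CAS -> counter=9 r=(8,8) succ=(3,1) retry=(0,1)
12. W2 CAS -> counter=9 r=(8,8) succ=(3,1) retry=(0,2)
13. W2 LOAD -> counter=9 r=(8,9) succ=(3,1) retry=(0,2)
14. W2 CAS -> counter=10 r=(8,9) succ=(3,2) retry=(0,2)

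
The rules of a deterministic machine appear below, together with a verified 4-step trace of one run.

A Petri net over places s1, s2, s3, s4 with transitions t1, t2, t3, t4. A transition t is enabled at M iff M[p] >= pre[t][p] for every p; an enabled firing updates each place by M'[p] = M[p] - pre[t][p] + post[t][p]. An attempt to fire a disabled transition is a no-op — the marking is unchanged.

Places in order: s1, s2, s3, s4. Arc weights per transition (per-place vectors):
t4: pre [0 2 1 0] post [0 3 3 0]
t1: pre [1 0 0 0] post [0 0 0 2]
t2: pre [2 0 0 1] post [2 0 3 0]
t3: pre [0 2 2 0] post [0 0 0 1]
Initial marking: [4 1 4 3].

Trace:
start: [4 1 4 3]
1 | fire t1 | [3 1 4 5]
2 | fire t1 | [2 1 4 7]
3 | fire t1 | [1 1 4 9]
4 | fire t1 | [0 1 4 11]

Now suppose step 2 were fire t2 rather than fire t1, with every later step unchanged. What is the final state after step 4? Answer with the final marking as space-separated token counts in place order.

1 1 7 8

(re-executing from step 2 with the substitution; state before step 2: [3 1 4 5])
2 | fire t2 | [3 1 7 4]
3 | fire t1 | [2 1 7 6]
4 | fire t1 | [1 1 7 8]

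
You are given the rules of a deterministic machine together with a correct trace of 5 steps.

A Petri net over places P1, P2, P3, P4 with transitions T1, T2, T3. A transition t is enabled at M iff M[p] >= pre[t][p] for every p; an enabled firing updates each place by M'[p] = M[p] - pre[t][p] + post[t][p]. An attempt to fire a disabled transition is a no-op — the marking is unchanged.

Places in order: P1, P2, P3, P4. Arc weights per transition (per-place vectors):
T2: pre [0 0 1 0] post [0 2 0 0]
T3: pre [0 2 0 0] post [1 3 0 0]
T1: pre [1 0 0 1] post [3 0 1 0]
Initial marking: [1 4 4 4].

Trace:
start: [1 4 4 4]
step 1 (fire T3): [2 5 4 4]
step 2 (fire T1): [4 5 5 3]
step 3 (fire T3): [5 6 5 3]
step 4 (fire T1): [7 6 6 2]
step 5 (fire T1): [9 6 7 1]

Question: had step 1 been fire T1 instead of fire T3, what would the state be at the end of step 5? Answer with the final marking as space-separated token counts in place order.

(re-executing from step 1 with the substitution; state before step 1: [1 4 4 4])
step 1 (fire T1): [3 4 5 3]
step 2 (fire T1): [5 4 6 2]
step 3 (fire T3): [6 5 6 2]
step 4 (fire T1): [8 5 7 1]
step 5 (fire T1): [10 5 8 0]

10 5 8 0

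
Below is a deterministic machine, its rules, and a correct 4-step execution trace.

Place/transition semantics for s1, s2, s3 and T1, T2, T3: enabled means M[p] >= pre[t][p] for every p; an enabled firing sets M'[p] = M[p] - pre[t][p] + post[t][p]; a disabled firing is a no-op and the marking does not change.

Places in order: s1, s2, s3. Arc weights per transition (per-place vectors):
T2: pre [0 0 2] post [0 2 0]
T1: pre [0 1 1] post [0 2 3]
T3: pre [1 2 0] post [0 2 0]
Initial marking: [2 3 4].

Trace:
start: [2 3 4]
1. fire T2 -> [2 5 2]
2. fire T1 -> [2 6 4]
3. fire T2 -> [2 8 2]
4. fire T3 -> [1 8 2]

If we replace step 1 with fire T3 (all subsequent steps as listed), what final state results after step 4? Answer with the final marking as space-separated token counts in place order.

(re-executing from step 1 with the substitution; state before step 1: [2 3 4])
1. fire T3 -> [1 3 4]
2. fire T1 -> [1 4 6]
3. fire T2 -> [1 6 4]
4. fire T3 -> [0 6 4]

0 6 4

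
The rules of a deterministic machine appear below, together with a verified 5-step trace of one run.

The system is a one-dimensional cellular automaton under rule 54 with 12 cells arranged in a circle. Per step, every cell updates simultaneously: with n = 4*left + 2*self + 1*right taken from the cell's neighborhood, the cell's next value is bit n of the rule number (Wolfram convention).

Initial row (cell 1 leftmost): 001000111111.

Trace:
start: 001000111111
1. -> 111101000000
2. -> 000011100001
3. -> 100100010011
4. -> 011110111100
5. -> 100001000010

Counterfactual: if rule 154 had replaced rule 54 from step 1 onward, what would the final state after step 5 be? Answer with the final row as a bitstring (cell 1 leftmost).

011111101101

(re-executing steps 1..5 under rule 154; state before step 1: 001000111111)
1. -> 110101111110
2. -> 100001111100
3. -> 010011111011
4. -> 001111110010
5. -> 011111101101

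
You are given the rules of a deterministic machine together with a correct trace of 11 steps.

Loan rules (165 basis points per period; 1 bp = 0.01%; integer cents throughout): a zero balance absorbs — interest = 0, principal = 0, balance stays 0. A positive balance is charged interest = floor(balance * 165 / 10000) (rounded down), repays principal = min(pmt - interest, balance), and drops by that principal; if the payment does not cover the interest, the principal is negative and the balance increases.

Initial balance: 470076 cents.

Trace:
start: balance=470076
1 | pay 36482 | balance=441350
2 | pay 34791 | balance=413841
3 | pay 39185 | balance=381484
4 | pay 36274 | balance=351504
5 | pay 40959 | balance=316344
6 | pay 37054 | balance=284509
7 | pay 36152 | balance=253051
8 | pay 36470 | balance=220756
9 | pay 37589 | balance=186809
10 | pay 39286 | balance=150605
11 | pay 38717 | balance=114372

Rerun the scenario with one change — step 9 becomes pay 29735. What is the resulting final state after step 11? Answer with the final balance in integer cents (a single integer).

122487

(re-executing from step 9 with the substitution; state before step 9: balance=220756)
9 | pay 29735 | balance=194663
10 | pay 39286 | balance=158588
11 | pay 38717 | balance=122487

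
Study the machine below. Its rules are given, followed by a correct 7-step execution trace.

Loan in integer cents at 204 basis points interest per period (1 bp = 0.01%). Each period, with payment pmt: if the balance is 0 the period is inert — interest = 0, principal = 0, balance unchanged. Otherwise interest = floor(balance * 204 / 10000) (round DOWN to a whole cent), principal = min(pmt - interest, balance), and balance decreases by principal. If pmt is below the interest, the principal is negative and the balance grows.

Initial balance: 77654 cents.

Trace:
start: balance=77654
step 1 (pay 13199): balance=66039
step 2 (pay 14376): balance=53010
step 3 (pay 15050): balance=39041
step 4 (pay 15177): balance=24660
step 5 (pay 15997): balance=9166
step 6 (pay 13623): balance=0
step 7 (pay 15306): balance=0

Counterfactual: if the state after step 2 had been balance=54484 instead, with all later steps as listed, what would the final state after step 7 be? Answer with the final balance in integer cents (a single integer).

0

state after step 2 := balance=54484
step 3 (pay 15050): balance=40545
step 4 (pay 15177): balance=26195
step 5 (pay 15997): balance=10732
step 6 (pay 13623): balance=0
step 7 (pay 15306): balance=0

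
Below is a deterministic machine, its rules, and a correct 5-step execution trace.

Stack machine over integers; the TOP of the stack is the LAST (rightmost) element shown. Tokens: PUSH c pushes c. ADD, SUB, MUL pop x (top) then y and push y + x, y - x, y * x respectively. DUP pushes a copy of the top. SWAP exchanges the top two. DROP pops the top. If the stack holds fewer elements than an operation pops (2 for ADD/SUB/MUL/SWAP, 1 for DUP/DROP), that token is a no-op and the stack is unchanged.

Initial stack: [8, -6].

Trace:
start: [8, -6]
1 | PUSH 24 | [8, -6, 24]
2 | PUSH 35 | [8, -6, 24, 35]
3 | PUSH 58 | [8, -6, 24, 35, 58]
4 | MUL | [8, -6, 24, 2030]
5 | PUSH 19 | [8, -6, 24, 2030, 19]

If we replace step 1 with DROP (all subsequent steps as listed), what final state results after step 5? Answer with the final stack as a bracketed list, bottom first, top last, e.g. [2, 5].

[8, 2030, 19]

(re-executing from step 1 with the substitution; state before step 1: [8, -6])
1 | DROP | [8]
2 | PUSH 35 | [8, 35]
3 | PUSH 58 | [8, 35, 58]
4 | MUL | [8, 2030]
5 | PUSH 19 | [8, 2030, 19]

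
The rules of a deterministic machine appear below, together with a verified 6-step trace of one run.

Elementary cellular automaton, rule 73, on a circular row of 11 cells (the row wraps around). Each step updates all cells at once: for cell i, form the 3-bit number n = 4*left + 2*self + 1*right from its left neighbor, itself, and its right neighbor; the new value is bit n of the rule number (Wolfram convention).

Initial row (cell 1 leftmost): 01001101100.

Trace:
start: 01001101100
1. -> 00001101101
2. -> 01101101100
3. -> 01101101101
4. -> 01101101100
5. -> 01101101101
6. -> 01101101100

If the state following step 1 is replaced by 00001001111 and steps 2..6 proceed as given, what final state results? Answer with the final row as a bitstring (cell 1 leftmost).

01101100000

state after step 1 := 00001001111
2. -> 01100001001
3. -> 01101100000
4. -> 01101101111
5. -> 01101101001
6. -> 01101100000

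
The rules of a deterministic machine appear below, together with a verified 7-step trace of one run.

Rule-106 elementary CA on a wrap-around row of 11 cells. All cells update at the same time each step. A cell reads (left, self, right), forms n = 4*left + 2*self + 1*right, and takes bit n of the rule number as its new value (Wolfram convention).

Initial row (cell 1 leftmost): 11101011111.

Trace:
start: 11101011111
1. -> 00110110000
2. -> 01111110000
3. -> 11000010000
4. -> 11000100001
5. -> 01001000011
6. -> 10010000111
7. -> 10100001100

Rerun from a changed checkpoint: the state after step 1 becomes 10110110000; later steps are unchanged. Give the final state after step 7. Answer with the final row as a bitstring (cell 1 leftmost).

state after step 1 := 10110110000
2. -> 01111110001
3. -> 11000010010
4. -> 11000100101
5. -> 01001001011
6. -> 10010010111
7. -> 10100101100

10100101100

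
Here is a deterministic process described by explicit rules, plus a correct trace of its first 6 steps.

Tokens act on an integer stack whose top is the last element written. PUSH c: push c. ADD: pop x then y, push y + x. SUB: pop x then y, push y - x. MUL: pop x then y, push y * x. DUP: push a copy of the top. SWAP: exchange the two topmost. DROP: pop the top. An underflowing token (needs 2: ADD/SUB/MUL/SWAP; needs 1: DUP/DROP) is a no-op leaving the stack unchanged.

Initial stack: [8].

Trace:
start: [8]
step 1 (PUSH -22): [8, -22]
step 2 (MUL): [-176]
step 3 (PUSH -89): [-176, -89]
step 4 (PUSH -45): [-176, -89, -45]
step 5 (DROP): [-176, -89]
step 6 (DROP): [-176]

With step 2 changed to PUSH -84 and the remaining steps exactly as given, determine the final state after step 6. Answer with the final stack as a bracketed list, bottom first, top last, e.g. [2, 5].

[8, -22, -84]

(re-executing from step 2 with the substitution; state before step 2: [8, -22])
step 2 (PUSH -84): [8, -22, -84]
step 3 (PUSH -89): [8, -22, -84, -89]
step 4 (PUSH -45): [8, -22, -84, -89, -45]
step 5 (DROP): [8, -22, -84, -89]
step 6 (DROP): [8, -22, -84]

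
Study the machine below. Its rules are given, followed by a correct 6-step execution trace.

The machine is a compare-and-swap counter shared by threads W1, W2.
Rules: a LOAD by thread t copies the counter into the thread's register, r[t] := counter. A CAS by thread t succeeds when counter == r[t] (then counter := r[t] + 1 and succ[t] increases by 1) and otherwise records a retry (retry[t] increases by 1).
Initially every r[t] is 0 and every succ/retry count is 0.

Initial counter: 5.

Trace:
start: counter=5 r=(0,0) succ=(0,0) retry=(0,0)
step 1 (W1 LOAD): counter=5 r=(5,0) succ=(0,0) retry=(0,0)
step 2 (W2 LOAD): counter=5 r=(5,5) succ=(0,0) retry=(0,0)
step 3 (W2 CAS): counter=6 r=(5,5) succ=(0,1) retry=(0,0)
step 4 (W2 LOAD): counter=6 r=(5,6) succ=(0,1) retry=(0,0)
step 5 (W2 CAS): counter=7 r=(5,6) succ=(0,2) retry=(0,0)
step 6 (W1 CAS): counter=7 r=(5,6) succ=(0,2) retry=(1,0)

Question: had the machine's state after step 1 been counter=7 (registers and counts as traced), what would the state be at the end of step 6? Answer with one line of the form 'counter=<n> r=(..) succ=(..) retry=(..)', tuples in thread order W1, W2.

state after step 1 := counter=7 r=(5,0) succ=(0,0) retry=(0,0)
step 2 (W2 LOAD): counter=7 r=(5,7) succ=(0,0) retry=(0,0)
step 3 (W2 CAS): counter=8 r=(5,7) succ=(0,1) retry=(0,0)
step 4 (W2 LOAD): counter=8 r=(5,8) succ=(0,1) retry=(0,0)
step 5 (W2 CAS): counter=9 r=(5,8) succ=(0,2) retry=(0,0)
step 6 (W1 CAS): counter=9 r=(5,8) succ=(0,2) retry=(1,0)

counter=9 r=(5,8) succ=(0,2) retry=(1,0)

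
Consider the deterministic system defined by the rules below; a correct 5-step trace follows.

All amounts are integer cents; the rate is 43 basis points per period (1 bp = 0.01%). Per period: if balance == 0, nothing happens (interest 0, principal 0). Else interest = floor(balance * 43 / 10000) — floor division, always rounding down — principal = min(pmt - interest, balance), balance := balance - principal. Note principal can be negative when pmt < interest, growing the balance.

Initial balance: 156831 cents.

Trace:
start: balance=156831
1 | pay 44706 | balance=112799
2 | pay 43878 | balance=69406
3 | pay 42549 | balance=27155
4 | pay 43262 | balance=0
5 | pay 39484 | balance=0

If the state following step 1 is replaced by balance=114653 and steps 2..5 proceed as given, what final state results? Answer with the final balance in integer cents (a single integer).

0

state after step 1 := balance=114653
2 | pay 43878 | balance=71268
3 | pay 42549 | balance=29025
4 | pay 43262 | balance=0
5 | pay 39484 | balance=0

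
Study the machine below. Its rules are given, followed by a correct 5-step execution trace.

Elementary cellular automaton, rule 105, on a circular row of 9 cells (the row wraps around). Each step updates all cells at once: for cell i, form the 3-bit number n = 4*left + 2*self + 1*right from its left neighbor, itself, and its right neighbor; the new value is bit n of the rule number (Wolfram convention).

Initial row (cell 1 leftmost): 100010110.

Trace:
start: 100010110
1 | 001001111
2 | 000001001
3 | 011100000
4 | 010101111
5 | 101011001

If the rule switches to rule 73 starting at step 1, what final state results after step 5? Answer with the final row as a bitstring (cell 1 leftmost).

(re-executing steps 1..5 under rule 73; state before step 1: 100010110)
1 | 001000110
2 | 100010110
3 | 001000110
4 | 100010110
5 | 001000110

001000110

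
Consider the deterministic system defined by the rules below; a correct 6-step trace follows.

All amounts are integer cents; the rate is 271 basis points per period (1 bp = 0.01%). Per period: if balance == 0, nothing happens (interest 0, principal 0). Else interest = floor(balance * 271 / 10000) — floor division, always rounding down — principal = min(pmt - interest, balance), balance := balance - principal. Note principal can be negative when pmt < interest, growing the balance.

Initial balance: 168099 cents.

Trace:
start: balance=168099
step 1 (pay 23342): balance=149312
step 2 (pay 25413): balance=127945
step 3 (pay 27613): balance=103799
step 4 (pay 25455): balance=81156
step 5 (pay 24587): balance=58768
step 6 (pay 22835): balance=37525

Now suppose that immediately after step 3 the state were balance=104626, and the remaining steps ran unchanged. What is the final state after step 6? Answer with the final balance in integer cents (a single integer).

38422

state after step 3 := balance=104626
step 4 (pay 25455): balance=82006
step 5 (pay 24587): balance=59641
step 6 (pay 22835): balance=38422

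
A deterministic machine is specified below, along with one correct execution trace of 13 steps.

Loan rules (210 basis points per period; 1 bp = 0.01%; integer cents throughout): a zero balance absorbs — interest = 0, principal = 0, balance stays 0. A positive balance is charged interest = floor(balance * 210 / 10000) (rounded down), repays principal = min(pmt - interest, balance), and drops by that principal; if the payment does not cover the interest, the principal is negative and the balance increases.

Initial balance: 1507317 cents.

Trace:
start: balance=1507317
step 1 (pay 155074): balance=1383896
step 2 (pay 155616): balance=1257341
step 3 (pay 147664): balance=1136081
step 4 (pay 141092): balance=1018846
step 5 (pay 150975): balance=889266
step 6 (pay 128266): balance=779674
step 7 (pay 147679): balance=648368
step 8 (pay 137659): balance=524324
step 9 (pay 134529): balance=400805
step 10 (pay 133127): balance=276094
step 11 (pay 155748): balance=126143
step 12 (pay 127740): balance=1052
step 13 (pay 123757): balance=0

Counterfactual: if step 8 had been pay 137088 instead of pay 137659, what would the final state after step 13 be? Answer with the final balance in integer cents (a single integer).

0

(re-executing from step 8 with the substitution; state before step 8: balance=648368)
step 8 (pay 137088): balance=524895
step 9 (pay 134529): balance=401388
step 10 (pay 133127): balance=276690
step 11 (pay 155748): balance=126752
step 12 (pay 127740): balance=1673
step 13 (pay 123757): balance=0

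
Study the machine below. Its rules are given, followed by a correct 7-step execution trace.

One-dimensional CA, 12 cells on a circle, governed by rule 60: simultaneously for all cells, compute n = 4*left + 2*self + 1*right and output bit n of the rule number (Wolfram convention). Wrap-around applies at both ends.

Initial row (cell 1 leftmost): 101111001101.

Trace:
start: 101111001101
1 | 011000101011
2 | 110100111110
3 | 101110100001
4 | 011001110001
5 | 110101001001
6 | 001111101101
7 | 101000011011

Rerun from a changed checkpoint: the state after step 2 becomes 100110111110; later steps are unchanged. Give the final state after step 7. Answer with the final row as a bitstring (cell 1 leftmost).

110010110111

state after step 2 := 100110111110
3 | 110101100001
4 | 001111010001
5 | 101000111001
6 | 011100100101
7 | 110010110111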